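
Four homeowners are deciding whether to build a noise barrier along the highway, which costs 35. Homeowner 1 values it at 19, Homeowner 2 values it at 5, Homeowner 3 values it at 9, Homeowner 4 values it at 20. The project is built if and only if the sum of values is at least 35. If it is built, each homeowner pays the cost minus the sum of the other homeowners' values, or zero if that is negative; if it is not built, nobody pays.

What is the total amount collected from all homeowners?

Total value 53 ≥ cost 35, so it is built.
Homeowner 1: others sum to 34; max(0, 35 - 34) = 1.
Homeowner 2: others sum to 48; max(0, 35 - 48) = 0.
Homeowner 3: others sum to 44; max(0, 35 - 44) = 0.
Homeowner 4: others sum to 33; max(0, 35 - 33) = 2.
Total collected = 1 + 0 + 0 + 2 = 3.

3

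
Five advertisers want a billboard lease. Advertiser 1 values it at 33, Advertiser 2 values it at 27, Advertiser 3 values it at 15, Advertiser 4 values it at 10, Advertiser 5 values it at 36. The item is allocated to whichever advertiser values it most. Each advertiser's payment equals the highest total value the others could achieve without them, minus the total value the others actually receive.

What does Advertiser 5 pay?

Advertiser 5 has the highest value and receives the item.
Without Advertiser 5, the item would go to the next-highest value, 33, so the others could achieve 33.
With Advertiser 5 present and winning, the others receive nothing, so their total is 0.
Payment = 33 - 0 = 33.

33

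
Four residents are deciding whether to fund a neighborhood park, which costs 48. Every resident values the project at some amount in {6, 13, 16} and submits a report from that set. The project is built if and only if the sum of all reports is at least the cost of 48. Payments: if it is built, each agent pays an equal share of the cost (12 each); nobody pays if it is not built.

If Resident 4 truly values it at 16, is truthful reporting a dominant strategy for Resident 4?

Check each profile of the others' reports and compare truth against every alternative report.
Others report (6, 13, 13): truth gives 4, best alternative gives 0.
Others report (13, 6, 13): truth gives 4, best alternative gives 0.
Others report (13, 13, 6): truth gives 4, best alternative gives 0.
Others report (6, 13, 16): truth gives 4, best alternative gives 4.
Others report (6, 16, 13): truth gives 4, best alternative gives 4.
Others report (6, 16, 16): truth gives 4, best alternative gives 4.
(Remaining 21 profiles checked similarly; truth is weakly best in each.)
In every case the truthful report is at least as good as any alternative, so it is a dominant strategy.

Yes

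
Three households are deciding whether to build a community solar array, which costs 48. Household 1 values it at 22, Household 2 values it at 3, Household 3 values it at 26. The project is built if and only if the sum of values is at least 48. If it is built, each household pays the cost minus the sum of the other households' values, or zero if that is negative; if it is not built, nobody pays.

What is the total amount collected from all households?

42

Total value 51 ≥ cost 48, so it is built.
Household 1: others sum to 29; max(0, 48 - 29) = 19.
Household 2: others sum to 48; max(0, 48 - 48) = 0.
Household 3: others sum to 25; max(0, 48 - 25) = 23.
Total collected = 19 + 0 + 23 = 42.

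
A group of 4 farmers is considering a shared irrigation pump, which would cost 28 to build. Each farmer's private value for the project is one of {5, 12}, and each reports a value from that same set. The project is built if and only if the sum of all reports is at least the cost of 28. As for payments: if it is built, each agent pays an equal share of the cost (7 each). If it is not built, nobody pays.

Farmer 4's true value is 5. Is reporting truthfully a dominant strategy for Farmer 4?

Yes

Check each profile of the others' reports and compare truth against every alternative report.
Others report (5, 5, 12): truth gives 0, best alternative gives -2.
Others report (5, 12, 5): truth gives 0, best alternative gives -2.
Others report (12, 5, 5): truth gives 0, best alternative gives -2.
Others report (5, 12, 12): truth gives -2, best alternative gives -2.
Others report (12, 5, 12): truth gives -2, best alternative gives -2.
Others report (12, 12, 5): truth gives -2, best alternative gives -2.
(Remaining 2 profiles checked similarly; truth is weakly best in each.)
In every case the truthful report is at least as good as any alternative, so it is a dominant strategy.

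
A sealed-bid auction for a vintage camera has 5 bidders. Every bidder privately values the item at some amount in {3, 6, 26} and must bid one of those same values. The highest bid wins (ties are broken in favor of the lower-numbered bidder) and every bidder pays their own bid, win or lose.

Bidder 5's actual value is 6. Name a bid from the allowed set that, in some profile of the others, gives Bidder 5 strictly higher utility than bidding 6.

Suppose Bidder 1 bids 3, Bidder 2 bids 3, Bidder 3 bids 3 and Bidder 4 bids 6.
Bid 6: loses but pays 6, utility -6.
Bid 3: loses but pays 3, utility -3.
So bidding 3 beats truth here (-3 > -6).

3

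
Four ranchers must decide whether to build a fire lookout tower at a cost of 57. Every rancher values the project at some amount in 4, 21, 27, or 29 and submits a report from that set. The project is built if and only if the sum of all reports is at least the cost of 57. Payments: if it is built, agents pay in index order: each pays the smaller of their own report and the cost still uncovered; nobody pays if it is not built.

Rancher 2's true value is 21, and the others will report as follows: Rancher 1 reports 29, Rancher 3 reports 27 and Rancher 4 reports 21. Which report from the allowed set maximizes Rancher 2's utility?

4

Report 4: project built, pays 4, utility 21 - 4 = 17.
Report 21: project built, pays 21, utility 21 - 21 = 0.
Report 27: project built, pays 27, utility 21 - 27 = -6.
Report 29: project built, pays 28, utility 21 - 28 = -7.
The best choice is 4 with utility 17.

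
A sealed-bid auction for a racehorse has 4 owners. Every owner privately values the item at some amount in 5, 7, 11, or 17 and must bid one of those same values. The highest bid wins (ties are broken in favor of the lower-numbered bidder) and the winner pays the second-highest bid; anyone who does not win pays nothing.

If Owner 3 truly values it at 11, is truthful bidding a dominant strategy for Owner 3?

Yes

Check each profile of the others' bids and compare truth against every alternative bid.
Others bid (5, 5, 5): truth gives 6, best alternative gives 6.
Others bid (5, 5, 7): truth gives 4, best alternative gives 4.
Others bid (5, 7, 5): truth gives 4, best alternative gives 4.
Others bid (5, 7, 7): truth gives 4, best alternative gives 4.
Others bid (7, 5, 5): truth gives 4, best alternative gives 4.
Others bid (7, 5, 7): truth gives 4, best alternative gives 4.
(Remaining 58 profiles checked similarly; truth is weakly best in each.)
In every case the truthful bid is at least as good as any alternative, so it is a dominant strategy.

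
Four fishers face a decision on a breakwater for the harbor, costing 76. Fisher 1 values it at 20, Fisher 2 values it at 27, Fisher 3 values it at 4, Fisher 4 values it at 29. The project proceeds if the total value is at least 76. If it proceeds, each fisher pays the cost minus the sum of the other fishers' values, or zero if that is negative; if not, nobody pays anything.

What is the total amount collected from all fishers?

64

Total value 80 ≥ cost 76, so it is built.
Fisher 1: others sum to 60; max(0, 76 - 60) = 16.
Fisher 2: others sum to 53; max(0, 76 - 53) = 23.
Fisher 3: others sum to 76; max(0, 76 - 76) = 0.
Fisher 4: others sum to 51; max(0, 76 - 51) = 25.
Total collected = 16 + 23 + 0 + 25 = 64.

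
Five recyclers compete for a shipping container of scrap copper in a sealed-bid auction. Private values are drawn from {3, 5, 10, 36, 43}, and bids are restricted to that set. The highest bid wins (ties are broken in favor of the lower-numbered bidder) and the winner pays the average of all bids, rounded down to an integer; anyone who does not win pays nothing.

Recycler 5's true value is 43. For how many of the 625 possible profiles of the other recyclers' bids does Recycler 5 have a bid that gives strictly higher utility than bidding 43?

81

Others bid (3, 3, 3, 3): truth gives 32; bid 5 gives 40 > 32. Violating.
Others bid (3, 3, 3, 5): truth gives 32; bid 10 gives 39 > 32. Violating.
Others bid (3, 3, 3, 10): truth gives 31; bid 36 gives 32 > 31. Violating.
Others bid (3, 3, 5, 3): truth gives 32; bid 10 gives 39 > 32. Violating.
Others bid (3, 3, 3, 36): truth gives 26; no alternative beats it.
Others bid (3, 3, 3, 43): truth gives 0; no alternative beats it.
(Checking all 625 profiles: 81 have a profitable deviation, 544 do not.)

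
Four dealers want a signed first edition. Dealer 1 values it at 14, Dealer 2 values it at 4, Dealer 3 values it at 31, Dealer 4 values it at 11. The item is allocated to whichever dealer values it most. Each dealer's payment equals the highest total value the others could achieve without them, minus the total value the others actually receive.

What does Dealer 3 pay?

Dealer 3 has the highest value and receives the item.
Without Dealer 3, the item would go to the next-highest value, 14, so the others could achieve 14.
With Dealer 3 present and winning, the others receive nothing, so their total is 0.
Payment = 14 - 0 = 14.

14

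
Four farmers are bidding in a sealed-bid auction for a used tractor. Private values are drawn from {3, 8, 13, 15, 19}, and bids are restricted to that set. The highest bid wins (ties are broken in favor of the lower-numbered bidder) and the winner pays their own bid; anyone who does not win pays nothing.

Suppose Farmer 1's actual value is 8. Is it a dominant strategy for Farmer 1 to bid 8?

Consider the case where Farmer 2 bids 3, Farmer 3 bids 3 and Farmer 4 bids 3.
Truthful bid 8: wins, pays 8, utility 8 - 8 = 0.
Bid 3 instead: wins, pays 3, utility 8 - 3 = 5.
Since 5 > 0, bidding 3 is strictly better here, so truthful bidding is not dominant.

No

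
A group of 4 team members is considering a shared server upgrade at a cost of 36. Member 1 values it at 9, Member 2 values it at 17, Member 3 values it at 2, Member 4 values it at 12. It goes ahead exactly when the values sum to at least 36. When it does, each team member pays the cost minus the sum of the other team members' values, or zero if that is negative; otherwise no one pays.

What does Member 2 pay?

Total value 40 ≥ cost 36, so the project is built.
The other team members' values sum to 23.
Cost minus that sum is 36 - 23 = 13.

13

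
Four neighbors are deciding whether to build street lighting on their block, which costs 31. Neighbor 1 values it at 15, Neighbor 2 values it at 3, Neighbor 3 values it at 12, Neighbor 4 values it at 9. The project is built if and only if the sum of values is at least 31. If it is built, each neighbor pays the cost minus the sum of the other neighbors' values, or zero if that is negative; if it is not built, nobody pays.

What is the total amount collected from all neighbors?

12

Total value 39 ≥ cost 31, so it is built.
Neighbor 1: others sum to 24; max(0, 31 - 24) = 7.
Neighbor 2: others sum to 36; max(0, 31 - 36) = 0.
Neighbor 3: others sum to 27; max(0, 31 - 27) = 4.
Neighbor 4: others sum to 30; max(0, 31 - 30) = 1.
Total collected = 7 + 0 + 4 + 1 = 12.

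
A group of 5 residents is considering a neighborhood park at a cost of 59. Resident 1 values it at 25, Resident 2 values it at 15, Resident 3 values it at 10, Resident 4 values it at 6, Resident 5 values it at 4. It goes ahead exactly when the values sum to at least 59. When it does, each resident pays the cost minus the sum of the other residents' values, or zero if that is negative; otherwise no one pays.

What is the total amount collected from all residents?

55

Total value 60 ≥ cost 59, so it is built.
Resident 1: others sum to 35; max(0, 59 - 35) = 24.
Resident 2: others sum to 45; max(0, 59 - 45) = 14.
Resident 3: others sum to 50; max(0, 59 - 50) = 9.
Resident 4: others sum to 54; max(0, 59 - 54) = 5.
Resident 5: others sum to 56; max(0, 59 - 56) = 3.
Total collected = 24 + 14 + 9 + 5 + 3 = 55.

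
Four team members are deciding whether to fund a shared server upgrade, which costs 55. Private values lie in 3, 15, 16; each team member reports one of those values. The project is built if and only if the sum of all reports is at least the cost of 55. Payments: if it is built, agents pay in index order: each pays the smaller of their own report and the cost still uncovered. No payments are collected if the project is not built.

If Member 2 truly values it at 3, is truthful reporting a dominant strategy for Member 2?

Check each profile of the others' reports and compare truth against every alternative report.
Others report (15, 15, 15): truth gives 0, best alternative gives -12.
Others report (15, 15, 16): truth gives 0, best alternative gives -12.
Others report (15, 16, 15): truth gives 0, best alternative gives -12.
Others report (15, 16, 16): truth gives 0, best alternative gives -12.
Others report (16, 15, 15): truth gives 0, best alternative gives -12.
Others report (16, 15, 16): truth gives 0, best alternative gives -12.
(Remaining 21 profiles checked similarly; truth is weakly best in each.)
In every case the truthful report is at least as good as any alternative, so it is a dominant strategy.

Yes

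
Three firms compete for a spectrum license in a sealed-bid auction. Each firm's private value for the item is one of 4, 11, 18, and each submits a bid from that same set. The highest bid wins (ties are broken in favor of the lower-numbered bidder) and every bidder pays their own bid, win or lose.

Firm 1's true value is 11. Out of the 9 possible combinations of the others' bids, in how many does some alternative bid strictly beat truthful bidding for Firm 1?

Others bid (4, 4): truth gives 0; bid 4 gives 7 > 0. Violating.
Others bid (4, 18): truth gives -11; bid 4 gives -4 > -11. Violating.
Others bid (11, 18): truth gives -11; bid 4 gives -4 > -11. Violating.
Others bid (18, 4): truth gives -11; bid 4 gives -4 > -11. Violating.
Others bid (4, 11): truth gives 0; no alternative beats it.
Others bid (11, 4): truth gives 0; no alternative beats it.
(Checking all 9 profiles: 6 have a profitable deviation, 3 do not.)

6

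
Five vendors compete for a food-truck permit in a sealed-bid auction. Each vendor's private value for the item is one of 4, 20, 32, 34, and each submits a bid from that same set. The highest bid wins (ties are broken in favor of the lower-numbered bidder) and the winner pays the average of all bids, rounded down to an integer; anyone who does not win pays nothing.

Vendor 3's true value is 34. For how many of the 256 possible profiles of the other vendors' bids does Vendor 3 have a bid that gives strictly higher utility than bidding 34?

Others bid (4, 4, 4, 4): truth gives 24; bid 20 gives 27 > 24. Violating.
Others bid (4, 4, 4, 20): truth gives 21; bid 20 gives 24 > 21. Violating.
Others bid (4, 4, 20, 4): truth gives 21; bid 20 gives 24 > 21. Violating.
Others bid (4, 4, 20, 20): truth gives 18; bid 20 gives 21 > 18. Violating.
Others bid (4, 4, 4, 32): truth gives 19; no alternative beats it.
Others bid (4, 4, 4, 34): truth gives 18; no alternative beats it.
(Checking all 256 profiles: 15 have a profitable deviation, 241 do not.)

15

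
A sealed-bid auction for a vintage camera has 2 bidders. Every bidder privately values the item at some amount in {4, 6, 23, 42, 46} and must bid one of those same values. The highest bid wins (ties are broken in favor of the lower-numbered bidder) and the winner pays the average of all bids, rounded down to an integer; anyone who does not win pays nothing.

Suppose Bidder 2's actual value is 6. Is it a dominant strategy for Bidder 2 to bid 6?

Yes

Check each profile of the others' bids and compare truth against every alternative bid.
Others bid (4): truth gives 1, best alternative gives 0.
Others bid (6): truth gives 0, best alternative gives 0.
Others bid (23): truth gives 0, best alternative gives 0.
Others bid (42): truth gives 0, best alternative gives 0.
Others bid (46): truth gives 0, best alternative gives 0.
In every case the truthful bid is at least as good as any alternative, so it is a dominant strategy.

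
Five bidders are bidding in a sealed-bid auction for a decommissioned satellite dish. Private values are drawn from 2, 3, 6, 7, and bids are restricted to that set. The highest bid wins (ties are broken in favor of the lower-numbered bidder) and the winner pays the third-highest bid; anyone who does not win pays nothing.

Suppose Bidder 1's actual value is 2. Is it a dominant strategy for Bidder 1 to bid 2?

Yes

Check each profile of the others' bids and compare truth against every alternative bid.
Others bid (2, 2, 3, 3): truth gives 0, best alternative gives -1.
Others bid (2, 3, 2, 3): truth gives 0, best alternative gives -1.
Others bid (2, 3, 3, 2): truth gives 0, best alternative gives -1.
Others bid (2, 3, 3, 3): truth gives 0, best alternative gives -1.
Others bid (3, 2, 2, 3): truth gives 0, best alternative gives -1.
Others bid (3, 2, 3, 2): truth gives 0, best alternative gives -1.
(Remaining 250 profiles checked similarly; truth is weakly best in each.)
In every case the truthful bid is at least as good as any alternative, so it is a dominant strategy.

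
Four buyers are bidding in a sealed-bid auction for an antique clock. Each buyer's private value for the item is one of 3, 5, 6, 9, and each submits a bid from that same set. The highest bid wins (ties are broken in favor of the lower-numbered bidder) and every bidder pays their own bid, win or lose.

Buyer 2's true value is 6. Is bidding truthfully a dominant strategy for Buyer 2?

No

Consider the case where Buyer 1 bids 3, Buyer 3 bids 3 and Buyer 4 bids 3.
Truthful bid 6: wins, pays 6, utility 6 - 6 = 0.
Bid 5 instead: wins, pays 5, utility 6 - 5 = 1.
Since 1 > 0, bidding 5 is strictly better here, so truthful bidding is not dominant.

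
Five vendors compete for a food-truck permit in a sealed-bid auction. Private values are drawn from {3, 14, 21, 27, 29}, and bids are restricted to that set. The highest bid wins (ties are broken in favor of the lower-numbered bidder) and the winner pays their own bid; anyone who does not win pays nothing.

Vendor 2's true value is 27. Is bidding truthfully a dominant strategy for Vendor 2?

No

Consider the case where Vendor 1 bids 3, Vendor 3 bids 3, Vendor 4 bids 3 and Vendor 5 bids 3.
Truthful bid 27: wins, pays 27, utility 27 - 27 = 0.
Bid 14 instead: wins, pays 14, utility 27 - 14 = 13.
Since 13 > 0, bidding 14 is strictly better here, so truthful bidding is not dominant.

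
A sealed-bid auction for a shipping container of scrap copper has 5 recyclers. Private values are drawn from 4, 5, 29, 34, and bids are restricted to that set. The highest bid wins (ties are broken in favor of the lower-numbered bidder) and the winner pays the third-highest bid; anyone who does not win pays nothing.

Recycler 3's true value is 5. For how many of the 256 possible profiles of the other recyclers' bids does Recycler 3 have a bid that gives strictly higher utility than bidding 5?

8

Others bid (4, 4, 4, 29): truth gives 0; bid 29 gives 1 > 0. Violating.
Others bid (4, 4, 4, 34): truth gives 0; bid 34 gives 1 > 0. Violating.
Others bid (4, 4, 29, 4): truth gives 0; bid 29 gives 1 > 0. Violating.
Others bid (4, 4, 34, 4): truth gives 0; bid 34 gives 1 > 0. Violating.
Others bid (4, 4, 4, 4): truth gives 1; no alternative beats it.
Others bid (4, 4, 4, 5): truth gives 1; no alternative beats it.
(Checking all 256 profiles: 8 have a profitable deviation, 248 do not.)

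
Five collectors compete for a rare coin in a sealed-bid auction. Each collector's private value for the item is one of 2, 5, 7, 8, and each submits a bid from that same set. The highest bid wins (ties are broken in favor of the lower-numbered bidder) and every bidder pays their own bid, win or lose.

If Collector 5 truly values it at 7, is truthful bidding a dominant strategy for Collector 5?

No

Consider the case where Collector 1 bids 2, Collector 2 bids 2, Collector 3 bids 2 and Collector 4 bids 2.
Truthful bid 7: wins, pays 7, utility 7 - 7 = 0.
Bid 5 instead: wins, pays 5, utility 7 - 5 = 2.
Since 2 > 0, bidding 5 is strictly better here, so truthful bidding is not dominant.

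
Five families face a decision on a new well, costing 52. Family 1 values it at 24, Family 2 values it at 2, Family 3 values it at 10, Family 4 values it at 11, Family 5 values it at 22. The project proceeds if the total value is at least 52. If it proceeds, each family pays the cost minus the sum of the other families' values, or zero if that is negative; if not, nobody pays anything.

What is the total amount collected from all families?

Total value 69 ≥ cost 52, so it is built.
Family 1: others sum to 45; max(0, 52 - 45) = 7.
Family 2: others sum to 67; max(0, 52 - 67) = 0.
Family 3: others sum to 59; max(0, 52 - 59) = 0.
Family 4: others sum to 58; max(0, 52 - 58) = 0.
Family 5: others sum to 47; max(0, 52 - 47) = 5.
Total collected = 7 + 0 + 0 + 0 + 5 = 12.

12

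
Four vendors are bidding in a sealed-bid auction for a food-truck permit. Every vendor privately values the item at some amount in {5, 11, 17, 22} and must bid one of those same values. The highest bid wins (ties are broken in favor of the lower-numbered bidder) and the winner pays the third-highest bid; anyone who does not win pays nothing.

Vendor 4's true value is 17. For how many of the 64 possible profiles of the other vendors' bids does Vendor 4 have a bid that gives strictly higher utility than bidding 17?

12

Others bid (5, 5, 17): truth gives 0; bid 22 gives 12 > 0. Violating.
Others bid (5, 11, 17): truth gives 0; bid 22 gives 6 > 0. Violating.
Others bid (5, 17, 5): truth gives 0; bid 22 gives 12 > 0. Violating.
Others bid (5, 17, 11): truth gives 0; bid 22 gives 6 > 0. Violating.
Others bid (5, 5, 5): truth gives 12; no alternative beats it.
Others bid (5, 5, 11): truth gives 12; no alternative beats it.
(Checking all 64 profiles: 12 have a profitable deviation, 52 do not.)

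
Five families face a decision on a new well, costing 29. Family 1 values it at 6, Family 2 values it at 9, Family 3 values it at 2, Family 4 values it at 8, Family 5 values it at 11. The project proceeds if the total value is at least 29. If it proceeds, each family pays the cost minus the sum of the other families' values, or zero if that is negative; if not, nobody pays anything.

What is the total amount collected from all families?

7

Total value 36 ≥ cost 29, so it is built.
Family 1: others sum to 30; max(0, 29 - 30) = 0.
Family 2: others sum to 27; max(0, 29 - 27) = 2.
Family 3: others sum to 34; max(0, 29 - 34) = 0.
Family 4: others sum to 28; max(0, 29 - 28) = 1.
Family 5: others sum to 25; max(0, 29 - 25) = 4.
Total collected = 0 + 2 + 0 + 1 + 4 = 7.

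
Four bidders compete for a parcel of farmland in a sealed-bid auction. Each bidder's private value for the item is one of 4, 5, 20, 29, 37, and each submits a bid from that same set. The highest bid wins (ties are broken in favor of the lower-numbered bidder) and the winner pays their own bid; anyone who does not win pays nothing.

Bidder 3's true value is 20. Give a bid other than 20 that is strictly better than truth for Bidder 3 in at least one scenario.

5

Suppose Bidder 1 bids 4, Bidder 2 bids 4 and Bidder 4 bids 4.
Bid 20: wins, pays 20, utility 20 - 20 = 0.
Bid 5: wins, pays 5, utility 20 - 5 = 15.
So bidding 5 beats truth here (15 > 0).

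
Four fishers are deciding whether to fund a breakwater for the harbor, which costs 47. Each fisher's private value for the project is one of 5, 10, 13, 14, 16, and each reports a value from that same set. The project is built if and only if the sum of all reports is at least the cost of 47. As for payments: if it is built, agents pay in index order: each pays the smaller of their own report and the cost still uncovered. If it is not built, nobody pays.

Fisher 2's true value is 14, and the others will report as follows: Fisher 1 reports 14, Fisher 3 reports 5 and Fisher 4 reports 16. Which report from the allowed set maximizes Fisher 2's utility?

13

Report 5: project not built, utility 0.
Report 10: project not built, utility 0.
Report 13: project built, pays 13, utility 14 - 13 = 1.
Report 14: project built, pays 14, utility 14 - 14 = 0.
Report 16: project built, pays 16, utility 14 - 16 = -2.
The best choice is 13 with utility 1.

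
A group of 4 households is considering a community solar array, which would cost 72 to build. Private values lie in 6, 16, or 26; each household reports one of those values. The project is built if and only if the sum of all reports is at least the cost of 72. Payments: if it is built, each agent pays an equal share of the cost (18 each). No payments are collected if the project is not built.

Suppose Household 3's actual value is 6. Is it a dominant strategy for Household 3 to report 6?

Check each profile of the others' reports and compare truth against every alternative report.
Others report (6, 26, 26): truth gives 0, best alternative gives -12.
Others report (16, 16, 26): truth gives 0, best alternative gives -12.
Others report (16, 26, 16): truth gives 0, best alternative gives -12.
Others report (26, 6, 26): truth gives 0, best alternative gives -12.
Others report (26, 16, 16): truth gives 0, best alternative gives -12.
Others report (26, 26, 6): truth gives 0, best alternative gives -12.
(Remaining 21 profiles checked similarly; truth is weakly best in each.)
In every case the truthful report is at least as good as any alternative, so it is a dominant strategy.

Yes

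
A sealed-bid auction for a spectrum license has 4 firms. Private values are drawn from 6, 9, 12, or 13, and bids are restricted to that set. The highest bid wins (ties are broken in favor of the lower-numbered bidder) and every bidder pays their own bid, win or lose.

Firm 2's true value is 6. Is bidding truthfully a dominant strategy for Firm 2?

No

Consider the case where Firm 1 bids 6, Firm 3 bids 6 and Firm 4 bids 6.
Truthful bid 6: loses but pays 6, utility -6.
Bid 9 instead: wins, pays 9, utility 6 - 9 = -3.
Since -3 > -6, bidding 9 is strictly better here, so truthful bidding is not dominant.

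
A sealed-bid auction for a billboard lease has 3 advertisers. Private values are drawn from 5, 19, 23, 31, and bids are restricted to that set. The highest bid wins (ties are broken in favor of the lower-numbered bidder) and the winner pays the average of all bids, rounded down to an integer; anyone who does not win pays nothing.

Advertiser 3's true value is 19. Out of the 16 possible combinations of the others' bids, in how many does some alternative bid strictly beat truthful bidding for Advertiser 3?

Others bid (5, 19): truth gives 0; bid 23 gives 4 > 0. Violating.
Others bid (19, 5): truth gives 0; bid 23 gives 4 > 0. Violating.
Others bid (5, 5): truth gives 10; no alternative beats it.
Others bid (5, 23): truth gives 0; no alternative beats it.
(Checking all 16 profiles: 2 have a profitable deviation, 14 do not.)

2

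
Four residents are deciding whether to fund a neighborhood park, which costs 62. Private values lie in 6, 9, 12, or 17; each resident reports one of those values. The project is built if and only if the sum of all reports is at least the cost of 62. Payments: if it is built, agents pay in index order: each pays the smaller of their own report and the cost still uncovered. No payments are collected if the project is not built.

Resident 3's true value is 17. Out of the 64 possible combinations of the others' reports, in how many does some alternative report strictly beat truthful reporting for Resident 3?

Others report (17, 17, 17): truth gives 0; report 12 gives 5 > 0. Violating.
Others report (6, 6, 6): truth gives 0; no alternative beats it.
Others report (6, 6, 9): truth gives 0; no alternative beats it.
(Checking all 64 profiles: 1 has a profitable deviation, 63 do not.)

1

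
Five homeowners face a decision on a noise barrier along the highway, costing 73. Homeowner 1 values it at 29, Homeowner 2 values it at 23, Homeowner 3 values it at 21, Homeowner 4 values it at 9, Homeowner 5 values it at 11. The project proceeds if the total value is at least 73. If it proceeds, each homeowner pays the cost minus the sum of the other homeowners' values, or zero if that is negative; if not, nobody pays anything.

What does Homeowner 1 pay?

Total value 93 ≥ cost 73, so the project is built.
The other homeowners' values sum to 64.
Cost minus that sum is 73 - 64 = 9.

9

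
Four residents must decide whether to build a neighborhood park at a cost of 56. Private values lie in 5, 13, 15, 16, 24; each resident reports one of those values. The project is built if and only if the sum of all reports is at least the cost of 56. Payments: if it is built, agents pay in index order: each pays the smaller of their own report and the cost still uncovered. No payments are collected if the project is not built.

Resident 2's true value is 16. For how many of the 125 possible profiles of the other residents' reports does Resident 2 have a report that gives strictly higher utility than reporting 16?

Others report (5, 13, 24): truth gives 0; report 15 gives 1 > 0. Violating.
Others report (5, 15, 24): truth gives 0; report 13 gives 3 > 0. Violating.
Others report (5, 16, 24): truth gives 0; report 13 gives 3 > 0. Violating.
Others report (5, 24, 13): truth gives 0; report 15 gives 1 > 0. Violating.
Others report (5, 5, 5): truth gives 0; no alternative beats it.
Others report (5, 5, 13): truth gives 0; no alternative beats it.
(Checking all 125 profiles: 84 have a profitable deviation, 41 do not.)

84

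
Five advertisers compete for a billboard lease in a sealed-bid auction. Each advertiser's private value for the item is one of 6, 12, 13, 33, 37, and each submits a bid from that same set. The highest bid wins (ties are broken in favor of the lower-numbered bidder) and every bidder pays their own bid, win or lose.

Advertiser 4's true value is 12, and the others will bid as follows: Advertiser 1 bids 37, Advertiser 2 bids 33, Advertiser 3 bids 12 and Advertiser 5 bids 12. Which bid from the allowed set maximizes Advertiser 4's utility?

6

Bid 6: loses but pays 6, utility -6.
Bid 12: loses but pays 12, utility -12.
Bid 13: loses but pays 13, utility -13.
Bid 33: loses but pays 33, utility -33.
Bid 37: loses but pays 37, utility -37.
The best choice is 6 with utility -6.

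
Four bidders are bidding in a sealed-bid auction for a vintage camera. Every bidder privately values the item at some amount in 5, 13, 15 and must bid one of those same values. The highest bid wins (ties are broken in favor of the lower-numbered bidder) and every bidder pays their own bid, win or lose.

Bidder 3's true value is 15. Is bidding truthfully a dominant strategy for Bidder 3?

Consider the case where Bidder 1 bids 5, Bidder 2 bids 5 and Bidder 4 bids 5.
Truthful bid 15: wins, pays 15, utility 15 - 15 = 0.
Bid 13 instead: wins, pays 13, utility 15 - 13 = 2.
Since 2 > 0, bidding 13 is strictly better here, so truthful bidding is not dominant.

No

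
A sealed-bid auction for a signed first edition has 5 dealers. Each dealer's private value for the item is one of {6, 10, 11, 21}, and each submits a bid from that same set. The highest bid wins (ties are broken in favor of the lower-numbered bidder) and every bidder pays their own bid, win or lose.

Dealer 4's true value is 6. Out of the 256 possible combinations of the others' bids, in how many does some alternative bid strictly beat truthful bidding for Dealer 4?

24

Others bid (6, 6, 6, 6): truth gives -6; bid 10 gives -4 > -6. Violating.
Others bid (6, 6, 6, 10): truth gives -6; bid 10 gives -4 > -6. Violating.
Others bid (6, 6, 6, 11): truth gives -6; bid 11 gives -5 > -6. Violating.
Others bid (6, 6, 10, 6): truth gives -6; bid 11 gives -5 > -6. Violating.
Others bid (6, 6, 6, 21): truth gives -6; no alternative beats it.
Others bid (6, 6, 10, 21): truth gives -6; no alternative beats it.
(Checking all 256 profiles: 24 have a profitable deviation, 232 do not.)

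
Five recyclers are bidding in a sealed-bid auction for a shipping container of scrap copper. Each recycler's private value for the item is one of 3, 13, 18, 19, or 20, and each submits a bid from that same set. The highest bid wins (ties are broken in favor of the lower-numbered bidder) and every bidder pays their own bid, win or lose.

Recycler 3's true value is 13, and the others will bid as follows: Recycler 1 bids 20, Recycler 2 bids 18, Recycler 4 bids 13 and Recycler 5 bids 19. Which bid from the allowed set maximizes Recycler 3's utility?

3

Bid 3: loses but pays 3, utility -3.
Bid 13: loses but pays 13, utility -13.
Bid 18: loses but pays 18, utility -18.
Bid 19: loses but pays 19, utility -19.
Bid 20: loses but pays 20, utility -20.
The best choice is 3 with utility -3.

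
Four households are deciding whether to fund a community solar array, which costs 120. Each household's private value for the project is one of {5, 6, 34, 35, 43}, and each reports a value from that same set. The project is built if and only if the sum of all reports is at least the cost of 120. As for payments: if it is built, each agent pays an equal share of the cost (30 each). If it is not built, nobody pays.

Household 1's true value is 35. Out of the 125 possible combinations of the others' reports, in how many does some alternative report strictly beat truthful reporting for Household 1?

24

Others report (5, 34, 43): truth gives 0; report 43 gives 5 > 0. Violating.
Others report (5, 35, 43): truth gives 0; report 43 gives 5 > 0. Violating.
Others report (5, 43, 34): truth gives 0; report 43 gives 5 > 0. Violating.
Others report (5, 43, 35): truth gives 0; report 43 gives 5 > 0. Violating.
Others report (5, 5, 5): truth gives 0; no alternative beats it.
Others report (5, 5, 6): truth gives 0; no alternative beats it.
(Checking all 125 profiles: 24 have a profitable deviation, 101 do not.)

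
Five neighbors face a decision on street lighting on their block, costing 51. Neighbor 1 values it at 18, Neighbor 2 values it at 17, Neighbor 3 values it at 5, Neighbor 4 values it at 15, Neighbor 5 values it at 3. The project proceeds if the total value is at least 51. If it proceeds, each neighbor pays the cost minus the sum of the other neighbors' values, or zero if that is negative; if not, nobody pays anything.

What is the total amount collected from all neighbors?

29

Total value 58 ≥ cost 51, so it is built.
Neighbor 1: others sum to 40; max(0, 51 - 40) = 11.
Neighbor 2: others sum to 41; max(0, 51 - 41) = 10.
Neighbor 3: others sum to 53; max(0, 51 - 53) = 0.
Neighbor 4: others sum to 43; max(0, 51 - 43) = 8.
Neighbor 5: others sum to 55; max(0, 51 - 55) = 0.
Total collected = 11 + 10 + 0 + 8 + 0 = 29.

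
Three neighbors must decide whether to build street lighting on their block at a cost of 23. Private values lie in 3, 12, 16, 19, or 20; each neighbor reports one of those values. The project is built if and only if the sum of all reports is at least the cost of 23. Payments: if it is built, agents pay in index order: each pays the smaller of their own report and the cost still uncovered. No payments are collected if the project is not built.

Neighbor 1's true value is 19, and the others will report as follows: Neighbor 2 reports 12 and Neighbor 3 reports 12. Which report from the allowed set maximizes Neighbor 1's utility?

3

Report 3: project built, pays 3, utility 19 - 3 = 16.
Report 12: project built, pays 12, utility 19 - 12 = 7.
Report 16: project built, pays 16, utility 19 - 16 = 3.
Report 19: project built, pays 19, utility 19 - 19 = 0.
Report 20: project built, pays 20, utility 19 - 20 = -1.
The best choice is 3 with utility 16.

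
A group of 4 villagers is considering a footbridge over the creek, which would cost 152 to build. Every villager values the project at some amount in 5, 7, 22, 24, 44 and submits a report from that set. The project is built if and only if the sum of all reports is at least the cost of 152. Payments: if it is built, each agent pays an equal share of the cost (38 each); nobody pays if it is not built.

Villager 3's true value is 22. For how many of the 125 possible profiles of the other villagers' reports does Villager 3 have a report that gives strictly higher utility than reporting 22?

Others report (44, 44, 44): truth gives -16; report 5 gives 0 > -16. Violating.
Others report (5, 5, 5): truth gives 0; no alternative beats it.
Others report (5, 5, 7): truth gives 0; no alternative beats it.
(Checking all 125 profiles: 1 has a profitable deviation, 124 do not.)

1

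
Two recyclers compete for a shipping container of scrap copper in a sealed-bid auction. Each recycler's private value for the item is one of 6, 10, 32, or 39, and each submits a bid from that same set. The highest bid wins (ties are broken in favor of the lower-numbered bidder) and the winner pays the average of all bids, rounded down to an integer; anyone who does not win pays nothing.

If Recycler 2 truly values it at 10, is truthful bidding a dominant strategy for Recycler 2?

Check each profile of the others' bids and compare truth against every alternative bid.
Others bid (6): truth gives 2, best alternative gives 0.
Others bid (10): truth gives 0, best alternative gives 0.
Others bid (32): truth gives 0, best alternative gives 0.
Others bid (39): truth gives 0, best alternative gives 0.
In every case the truthful bid is at least as good as any alternative, so it is a dominant strategy.

Yes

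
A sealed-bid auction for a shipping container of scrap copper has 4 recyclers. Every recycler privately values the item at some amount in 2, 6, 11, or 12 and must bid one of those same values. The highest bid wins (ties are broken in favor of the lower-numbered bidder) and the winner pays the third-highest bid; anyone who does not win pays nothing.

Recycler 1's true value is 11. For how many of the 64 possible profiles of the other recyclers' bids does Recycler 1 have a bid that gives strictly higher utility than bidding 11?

12

Others bid (2, 2, 12): truth gives 0; bid 12 gives 9 > 0. Violating.
Others bid (2, 6, 12): truth gives 0; bid 12 gives 5 > 0. Violating.
Others bid (2, 12, 2): truth gives 0; bid 12 gives 9 > 0. Violating.
Others bid (2, 12, 6): truth gives 0; bid 12 gives 5 > 0. Violating.
Others bid (2, 2, 2): truth gives 9; no alternative beats it.
Others bid (2, 2, 6): truth gives 9; no alternative beats it.
(Checking all 64 profiles: 12 have a profitable deviation, 52 do not.)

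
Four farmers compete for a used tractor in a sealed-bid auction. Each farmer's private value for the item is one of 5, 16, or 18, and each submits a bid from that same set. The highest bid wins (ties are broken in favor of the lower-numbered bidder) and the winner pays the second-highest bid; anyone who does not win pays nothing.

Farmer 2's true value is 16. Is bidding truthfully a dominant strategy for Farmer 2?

Check each profile of the others' bids and compare truth against every alternative bid.
Others bid (5, 5, 5): truth gives 11, best alternative gives 11.
Others bid (5, 5, 16): truth gives 0, best alternative gives 0.
Others bid (5, 5, 18): truth gives 0, best alternative gives 0.
Others bid (5, 16, 5): truth gives 0, best alternative gives 0.
Others bid (5, 16, 16): truth gives 0, best alternative gives 0.
Others bid (5, 16, 18): truth gives 0, best alternative gives 0.
(Remaining 21 profiles checked similarly; truth is weakly best in each.)
In every case the truthful bid is at least as good as any alternative, so it is a dominant strategy.

Yes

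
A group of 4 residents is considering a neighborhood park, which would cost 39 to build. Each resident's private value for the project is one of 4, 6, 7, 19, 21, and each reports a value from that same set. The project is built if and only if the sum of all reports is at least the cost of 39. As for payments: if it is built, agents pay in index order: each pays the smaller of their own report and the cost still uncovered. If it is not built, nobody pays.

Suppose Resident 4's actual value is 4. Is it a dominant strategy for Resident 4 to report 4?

Yes

Check each profile of the others' reports and compare truth against every alternative report.
Others report (6, 6, 21): truth gives 0, best alternative gives -2.
Others report (6, 21, 6): truth gives 0, best alternative gives -2.
Others report (7, 7, 19): truth gives 0, best alternative gives -2.
Others report (7, 19, 7): truth gives 0, best alternative gives -2.
Others report (19, 7, 7): truth gives 0, best alternative gives -2.
Others report (21, 6, 6): truth gives 0, best alternative gives -2.
(Remaining 119 profiles checked similarly; truth is weakly best in each.)
In every case the truthful report is at least as good as any alternative, so it is a dominant strategy.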